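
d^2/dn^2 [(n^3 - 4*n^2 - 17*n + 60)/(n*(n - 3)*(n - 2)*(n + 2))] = 2*(n^6 - 3*n^5 - 108*n^4 - 4*n^3 + 240*n^2 - 320)/(n^3*(n^6 - 12*n^4 + 48*n^2 - 64))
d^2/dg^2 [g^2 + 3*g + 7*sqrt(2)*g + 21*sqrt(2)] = 2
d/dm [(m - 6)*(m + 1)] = 2*m - 5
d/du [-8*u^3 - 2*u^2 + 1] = 4*u*(-6*u - 1)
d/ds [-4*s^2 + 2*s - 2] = 2 - 8*s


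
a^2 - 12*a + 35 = (a - 7)*(a - 5)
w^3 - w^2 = w^2*(w - 1)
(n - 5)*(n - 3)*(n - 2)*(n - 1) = n^4 - 11*n^3 + 41*n^2 - 61*n + 30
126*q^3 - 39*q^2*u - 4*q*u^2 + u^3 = (-7*q + u)*(-3*q + u)*(6*q + u)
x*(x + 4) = x^2 + 4*x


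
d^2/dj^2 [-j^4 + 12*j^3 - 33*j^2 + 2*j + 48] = -12*j^2 + 72*j - 66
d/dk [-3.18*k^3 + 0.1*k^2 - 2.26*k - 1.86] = -9.54*k^2 + 0.2*k - 2.26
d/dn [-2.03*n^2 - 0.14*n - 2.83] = -4.06*n - 0.14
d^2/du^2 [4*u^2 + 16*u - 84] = 8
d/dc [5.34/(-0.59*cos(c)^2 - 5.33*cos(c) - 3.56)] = -(6.3012*cos(c) + 28.4622)*sin(c)/(0.59*cos(c)^2 + 5.33*cos(c) + 3.56)^2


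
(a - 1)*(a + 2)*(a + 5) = a^3 + 6*a^2 + 3*a - 10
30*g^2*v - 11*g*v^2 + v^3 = v*(-6*g + v)*(-5*g + v)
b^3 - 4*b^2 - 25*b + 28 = (b - 7)*(b - 1)*(b + 4)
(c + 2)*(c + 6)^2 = c^3 + 14*c^2 + 60*c + 72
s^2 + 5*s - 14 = (s - 2)*(s + 7)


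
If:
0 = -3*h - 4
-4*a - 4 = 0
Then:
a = -1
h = -4/3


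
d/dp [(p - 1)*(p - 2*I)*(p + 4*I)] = 3*p^2 + p*(-2 + 4*I) + 8 - 2*I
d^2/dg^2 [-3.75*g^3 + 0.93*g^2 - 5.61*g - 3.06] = 1.86 - 22.5*g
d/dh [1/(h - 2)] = -1/(h - 2)^2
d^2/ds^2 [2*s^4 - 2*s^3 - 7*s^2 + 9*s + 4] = 24*s^2 - 12*s - 14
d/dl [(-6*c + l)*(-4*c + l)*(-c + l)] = 34*c^2 - 22*c*l + 3*l^2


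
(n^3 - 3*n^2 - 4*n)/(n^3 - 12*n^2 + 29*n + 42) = n*(n - 4)/(n^2 - 13*n + 42)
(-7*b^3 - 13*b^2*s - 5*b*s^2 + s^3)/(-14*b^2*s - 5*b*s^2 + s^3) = (b^2 + 2*b*s + s^2)/(s*(2*b + s))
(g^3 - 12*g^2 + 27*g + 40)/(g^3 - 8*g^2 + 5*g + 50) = (g^2 - 7*g - 8)/(g^2 - 3*g - 10)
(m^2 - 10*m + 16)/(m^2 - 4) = (m - 8)/(m + 2)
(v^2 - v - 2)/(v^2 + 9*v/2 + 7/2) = 2*(v - 2)/(2*v + 7)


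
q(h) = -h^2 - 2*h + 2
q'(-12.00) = 22.00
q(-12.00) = -118.00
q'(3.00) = -8.00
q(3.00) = -13.00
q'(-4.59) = 7.18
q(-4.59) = -9.89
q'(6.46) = -14.92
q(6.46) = -52.65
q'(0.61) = -3.22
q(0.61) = 0.41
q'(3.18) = -8.36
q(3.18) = -14.47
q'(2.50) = -7.00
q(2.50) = -9.25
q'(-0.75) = -0.50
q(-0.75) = 2.94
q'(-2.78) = 3.56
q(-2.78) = -0.17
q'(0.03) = -2.06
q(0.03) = 1.94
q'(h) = -2*h - 2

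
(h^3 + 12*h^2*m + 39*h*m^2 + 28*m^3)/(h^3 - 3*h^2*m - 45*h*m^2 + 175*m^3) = (h^2 + 5*h*m + 4*m^2)/(h^2 - 10*h*m + 25*m^2)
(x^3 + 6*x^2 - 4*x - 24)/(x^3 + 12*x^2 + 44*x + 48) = (x - 2)/(x + 4)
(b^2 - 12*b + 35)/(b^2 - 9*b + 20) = (b - 7)/(b - 4)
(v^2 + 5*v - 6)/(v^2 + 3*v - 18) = (v - 1)/(v - 3)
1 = 1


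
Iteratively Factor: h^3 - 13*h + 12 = (h - 1)*(h^2 + h - 12) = (h - 3)*(h - 1)*(h + 4)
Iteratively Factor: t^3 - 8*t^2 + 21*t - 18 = (t - 2)*(t^2 - 6*t + 9) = (t - 3)*(t - 2)*(t - 3)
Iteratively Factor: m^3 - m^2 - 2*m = (m)*(m^2 - m - 2) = m*(m - 2)*(m + 1)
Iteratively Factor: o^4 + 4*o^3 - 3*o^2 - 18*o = (o + 3)*(o^3 + o^2 - 6*o) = (o + 3)^2*(o^2 - 2*o) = (o - 2)*(o + 3)^2*(o)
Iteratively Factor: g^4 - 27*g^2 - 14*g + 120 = (g + 4)*(g^3 - 4*g^2 - 11*g + 30) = (g + 3)*(g + 4)*(g^2 - 7*g + 10) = (g - 5)*(g + 3)*(g + 4)*(g - 2)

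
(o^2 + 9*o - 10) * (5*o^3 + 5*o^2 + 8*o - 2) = 5*o^5 + 50*o^4 + 3*o^3 + 20*o^2 - 98*o + 20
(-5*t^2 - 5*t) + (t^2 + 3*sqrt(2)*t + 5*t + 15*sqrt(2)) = -4*t^2 + 3*sqrt(2)*t + 15*sqrt(2)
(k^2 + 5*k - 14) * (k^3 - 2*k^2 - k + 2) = k^5 + 3*k^4 - 25*k^3 + 25*k^2 + 24*k - 28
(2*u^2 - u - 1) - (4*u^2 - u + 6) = -2*u^2 - 7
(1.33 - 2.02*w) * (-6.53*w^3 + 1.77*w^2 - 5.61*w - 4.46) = 13.1906*w^4 - 12.2603*w^3 + 13.6863*w^2 + 1.5479*w - 5.9318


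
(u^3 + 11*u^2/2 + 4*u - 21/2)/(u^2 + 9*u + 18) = (2*u^2 + 5*u - 7)/(2*(u + 6))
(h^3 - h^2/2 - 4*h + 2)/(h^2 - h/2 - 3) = (2*h^2 + 3*h - 2)/(2*h + 3)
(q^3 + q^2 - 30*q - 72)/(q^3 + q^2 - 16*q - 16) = (q^2 - 3*q - 18)/(q^2 - 3*q - 4)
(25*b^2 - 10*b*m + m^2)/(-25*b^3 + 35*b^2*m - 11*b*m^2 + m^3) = -1/(b - m)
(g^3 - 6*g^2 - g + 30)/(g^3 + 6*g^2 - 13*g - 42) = (g - 5)/(g + 7)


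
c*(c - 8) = c^2 - 8*c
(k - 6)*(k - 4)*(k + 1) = k^3 - 9*k^2 + 14*k + 24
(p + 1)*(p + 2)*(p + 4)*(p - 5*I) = p^4 + 7*p^3 - 5*I*p^3 + 14*p^2 - 35*I*p^2 + 8*p - 70*I*p - 40*I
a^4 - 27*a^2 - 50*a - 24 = (a - 6)*(a + 1)^2*(a + 4)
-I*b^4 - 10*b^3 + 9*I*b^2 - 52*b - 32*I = (b - 8*I)*(b - 4*I)*(b + I)*(-I*b + 1)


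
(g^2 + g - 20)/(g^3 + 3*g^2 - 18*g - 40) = 1/(g + 2)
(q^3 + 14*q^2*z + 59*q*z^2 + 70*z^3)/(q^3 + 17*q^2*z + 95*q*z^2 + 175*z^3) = (q + 2*z)/(q + 5*z)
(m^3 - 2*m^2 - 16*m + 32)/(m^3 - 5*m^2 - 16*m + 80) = (m - 2)/(m - 5)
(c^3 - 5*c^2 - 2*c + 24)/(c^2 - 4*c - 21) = (-c^3 + 5*c^2 + 2*c - 24)/(-c^2 + 4*c + 21)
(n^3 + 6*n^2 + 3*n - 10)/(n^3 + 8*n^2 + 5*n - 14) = (n + 5)/(n + 7)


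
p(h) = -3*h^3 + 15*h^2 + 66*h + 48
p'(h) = -9*h^2 + 30*h + 66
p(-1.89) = -2.90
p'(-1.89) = -22.85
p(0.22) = 63.21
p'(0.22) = 72.16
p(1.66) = 185.17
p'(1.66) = 91.00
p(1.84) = 201.54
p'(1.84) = 90.73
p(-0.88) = 3.58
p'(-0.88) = 32.63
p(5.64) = 359.17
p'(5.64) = -51.09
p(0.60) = 92.35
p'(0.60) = 80.76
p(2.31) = 243.52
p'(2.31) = 87.28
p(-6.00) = 840.00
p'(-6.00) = -438.00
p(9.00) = -330.00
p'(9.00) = -393.00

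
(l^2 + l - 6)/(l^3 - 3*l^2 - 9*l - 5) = (-l^2 - l + 6)/(-l^3 + 3*l^2 + 9*l + 5)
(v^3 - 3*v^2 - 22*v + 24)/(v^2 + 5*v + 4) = (v^2 - 7*v + 6)/(v + 1)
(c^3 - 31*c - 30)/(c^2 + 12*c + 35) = (c^2 - 5*c - 6)/(c + 7)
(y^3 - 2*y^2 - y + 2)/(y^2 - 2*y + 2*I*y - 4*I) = (y^2 - 1)/(y + 2*I)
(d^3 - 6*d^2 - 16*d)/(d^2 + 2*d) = d - 8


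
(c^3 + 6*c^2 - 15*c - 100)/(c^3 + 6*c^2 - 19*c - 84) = (c^2 + 10*c + 25)/(c^2 + 10*c + 21)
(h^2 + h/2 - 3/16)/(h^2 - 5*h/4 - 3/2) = (h - 1/4)/(h - 2)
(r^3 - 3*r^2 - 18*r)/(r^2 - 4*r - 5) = r*(-r^2 + 3*r + 18)/(-r^2 + 4*r + 5)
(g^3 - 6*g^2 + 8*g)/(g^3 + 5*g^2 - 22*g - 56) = g*(g - 2)/(g^2 + 9*g + 14)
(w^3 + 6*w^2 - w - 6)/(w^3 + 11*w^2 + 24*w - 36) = (w + 1)/(w + 6)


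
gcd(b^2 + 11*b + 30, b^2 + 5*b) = b + 5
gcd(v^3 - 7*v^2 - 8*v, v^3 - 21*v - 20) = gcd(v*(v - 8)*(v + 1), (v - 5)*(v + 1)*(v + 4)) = v + 1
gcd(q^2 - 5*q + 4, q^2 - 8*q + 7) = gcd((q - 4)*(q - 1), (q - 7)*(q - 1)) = q - 1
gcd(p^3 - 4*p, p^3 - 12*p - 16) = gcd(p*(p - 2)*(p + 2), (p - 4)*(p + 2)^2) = p + 2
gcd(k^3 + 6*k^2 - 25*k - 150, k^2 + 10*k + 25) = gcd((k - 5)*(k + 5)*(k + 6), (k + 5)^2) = k + 5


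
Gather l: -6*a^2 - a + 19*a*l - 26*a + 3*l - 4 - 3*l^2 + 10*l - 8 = -6*a^2 - 27*a - 3*l^2 + l*(19*a + 13) - 12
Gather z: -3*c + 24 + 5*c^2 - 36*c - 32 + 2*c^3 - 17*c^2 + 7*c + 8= 2*c^3 - 12*c^2 - 32*c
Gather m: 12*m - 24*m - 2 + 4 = 2 - 12*m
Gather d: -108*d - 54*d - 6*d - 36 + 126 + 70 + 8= 168 - 168*d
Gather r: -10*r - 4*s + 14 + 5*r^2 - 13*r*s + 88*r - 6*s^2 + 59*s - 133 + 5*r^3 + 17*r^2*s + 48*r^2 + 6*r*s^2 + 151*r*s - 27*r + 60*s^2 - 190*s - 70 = 5*r^3 + r^2*(17*s + 53) + r*(6*s^2 + 138*s + 51) + 54*s^2 - 135*s - 189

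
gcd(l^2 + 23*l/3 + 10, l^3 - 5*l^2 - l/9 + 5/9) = 1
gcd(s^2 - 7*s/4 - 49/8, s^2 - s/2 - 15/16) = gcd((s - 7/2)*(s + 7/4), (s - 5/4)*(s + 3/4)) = 1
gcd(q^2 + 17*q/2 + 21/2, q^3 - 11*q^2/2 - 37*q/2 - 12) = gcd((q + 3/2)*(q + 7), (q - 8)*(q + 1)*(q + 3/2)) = q + 3/2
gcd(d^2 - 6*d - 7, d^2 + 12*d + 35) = 1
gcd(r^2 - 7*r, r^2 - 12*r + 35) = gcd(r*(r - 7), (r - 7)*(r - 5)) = r - 7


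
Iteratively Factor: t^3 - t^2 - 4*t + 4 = (t - 2)*(t^2 + t - 2) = (t - 2)*(t + 2)*(t - 1)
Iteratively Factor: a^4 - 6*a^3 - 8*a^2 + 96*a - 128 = (a - 2)*(a^3 - 4*a^2 - 16*a + 64) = (a - 4)*(a - 2)*(a^2 - 16) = (a - 4)*(a - 2)*(a + 4)*(a - 4)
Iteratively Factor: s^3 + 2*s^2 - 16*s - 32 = (s + 4)*(s^2 - 2*s - 8) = (s - 4)*(s + 4)*(s + 2)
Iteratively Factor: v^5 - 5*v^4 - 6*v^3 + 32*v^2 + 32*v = (v + 1)*(v^4 - 6*v^3 + 32*v) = v*(v + 1)*(v^3 - 6*v^2 + 32) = v*(v - 4)*(v + 1)*(v^2 - 2*v - 8) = v*(v - 4)^2*(v + 1)*(v + 2)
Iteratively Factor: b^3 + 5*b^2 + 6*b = (b + 3)*(b^2 + 2*b) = (b + 2)*(b + 3)*(b)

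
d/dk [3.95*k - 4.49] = 3.95000000000000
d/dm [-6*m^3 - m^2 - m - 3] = -18*m^2 - 2*m - 1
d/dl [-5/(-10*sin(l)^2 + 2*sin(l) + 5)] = 10*(1 - 10*sin(l))*cos(l)/(2*sin(l) + 5*cos(2*l))^2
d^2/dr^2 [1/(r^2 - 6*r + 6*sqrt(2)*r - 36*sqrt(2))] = 2*(-r^2 - 6*sqrt(2)*r + 6*r + 4*(r - 3 + 3*sqrt(2))^2 + 36*sqrt(2))/(r^2 - 6*r + 6*sqrt(2)*r - 36*sqrt(2))^3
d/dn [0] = 0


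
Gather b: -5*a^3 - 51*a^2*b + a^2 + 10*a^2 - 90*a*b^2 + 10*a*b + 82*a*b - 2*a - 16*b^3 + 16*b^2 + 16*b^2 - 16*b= -5*a^3 + 11*a^2 - 2*a - 16*b^3 + b^2*(32 - 90*a) + b*(-51*a^2 + 92*a - 16)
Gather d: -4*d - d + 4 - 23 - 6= -5*d - 25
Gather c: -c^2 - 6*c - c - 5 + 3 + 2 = -c^2 - 7*c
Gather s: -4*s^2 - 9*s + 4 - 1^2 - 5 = -4*s^2 - 9*s - 2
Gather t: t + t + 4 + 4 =2*t + 8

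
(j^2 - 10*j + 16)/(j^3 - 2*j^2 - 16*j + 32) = (j - 8)/(j^2 - 16)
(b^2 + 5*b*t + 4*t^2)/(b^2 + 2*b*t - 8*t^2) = (-b - t)/(-b + 2*t)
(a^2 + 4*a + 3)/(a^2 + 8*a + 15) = (a + 1)/(a + 5)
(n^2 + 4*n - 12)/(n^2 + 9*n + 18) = (n - 2)/(n + 3)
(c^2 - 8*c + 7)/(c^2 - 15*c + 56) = (c - 1)/(c - 8)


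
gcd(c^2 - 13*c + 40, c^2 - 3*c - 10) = c - 5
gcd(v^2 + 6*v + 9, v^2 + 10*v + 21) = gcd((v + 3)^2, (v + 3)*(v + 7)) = v + 3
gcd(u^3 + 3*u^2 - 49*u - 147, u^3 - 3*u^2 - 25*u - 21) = u^2 - 4*u - 21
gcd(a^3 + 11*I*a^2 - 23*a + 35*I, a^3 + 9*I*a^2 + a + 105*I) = a^2 + 12*I*a - 35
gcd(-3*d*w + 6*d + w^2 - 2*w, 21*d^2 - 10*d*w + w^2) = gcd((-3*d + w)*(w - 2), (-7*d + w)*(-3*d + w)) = -3*d + w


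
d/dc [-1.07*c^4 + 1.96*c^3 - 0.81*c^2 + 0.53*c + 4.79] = -4.28*c^3 + 5.88*c^2 - 1.62*c + 0.53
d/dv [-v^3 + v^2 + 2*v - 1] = -3*v^2 + 2*v + 2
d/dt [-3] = 0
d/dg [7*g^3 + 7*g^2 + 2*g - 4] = 21*g^2 + 14*g + 2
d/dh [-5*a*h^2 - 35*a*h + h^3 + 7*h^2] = -10*a*h - 35*a + 3*h^2 + 14*h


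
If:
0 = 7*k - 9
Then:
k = 9/7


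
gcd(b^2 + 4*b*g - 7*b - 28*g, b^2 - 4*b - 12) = 1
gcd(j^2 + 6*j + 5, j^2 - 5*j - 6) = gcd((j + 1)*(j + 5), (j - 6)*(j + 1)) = j + 1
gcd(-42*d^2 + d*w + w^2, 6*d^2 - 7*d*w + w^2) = -6*d + w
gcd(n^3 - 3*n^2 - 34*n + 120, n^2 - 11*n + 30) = n - 5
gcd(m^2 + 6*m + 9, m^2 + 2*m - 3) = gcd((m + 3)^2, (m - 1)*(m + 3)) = m + 3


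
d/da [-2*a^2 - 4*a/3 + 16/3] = -4*a - 4/3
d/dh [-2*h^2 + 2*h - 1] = 2 - 4*h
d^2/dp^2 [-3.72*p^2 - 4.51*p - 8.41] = -7.44000000000000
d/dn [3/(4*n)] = -3/(4*n^2)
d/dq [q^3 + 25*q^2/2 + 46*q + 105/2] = 3*q^2 + 25*q + 46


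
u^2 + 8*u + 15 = (u + 3)*(u + 5)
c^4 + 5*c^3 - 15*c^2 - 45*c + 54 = (c - 3)*(c - 1)*(c + 3)*(c + 6)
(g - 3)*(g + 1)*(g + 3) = g^3 + g^2 - 9*g - 9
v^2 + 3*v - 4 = (v - 1)*(v + 4)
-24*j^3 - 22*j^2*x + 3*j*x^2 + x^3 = (-4*j + x)*(j + x)*(6*j + x)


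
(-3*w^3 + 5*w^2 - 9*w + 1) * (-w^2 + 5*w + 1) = 3*w^5 - 20*w^4 + 31*w^3 - 41*w^2 - 4*w + 1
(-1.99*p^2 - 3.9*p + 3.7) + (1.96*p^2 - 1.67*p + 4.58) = -0.03*p^2 - 5.57*p + 8.28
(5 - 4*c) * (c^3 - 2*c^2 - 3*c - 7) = -4*c^4 + 13*c^3 + 2*c^2 + 13*c - 35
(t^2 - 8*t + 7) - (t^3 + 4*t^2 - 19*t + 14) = -t^3 - 3*t^2 + 11*t - 7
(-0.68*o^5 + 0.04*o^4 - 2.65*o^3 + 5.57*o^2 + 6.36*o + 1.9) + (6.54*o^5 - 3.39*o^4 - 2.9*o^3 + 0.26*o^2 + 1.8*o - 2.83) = 5.86*o^5 - 3.35*o^4 - 5.55*o^3 + 5.83*o^2 + 8.16*o - 0.93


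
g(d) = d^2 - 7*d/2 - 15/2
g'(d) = 2*d - 7/2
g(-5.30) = 39.14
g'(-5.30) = -14.10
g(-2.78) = 9.96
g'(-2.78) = -9.06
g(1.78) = -10.56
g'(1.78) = 0.06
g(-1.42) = -0.51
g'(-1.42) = -6.34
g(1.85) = -10.55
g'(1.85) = 0.20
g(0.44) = -8.85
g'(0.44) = -2.62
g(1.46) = -10.48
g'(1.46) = -0.58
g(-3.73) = 19.47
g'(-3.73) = -10.96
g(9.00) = 42.00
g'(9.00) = 14.50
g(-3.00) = 12.00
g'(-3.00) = -9.50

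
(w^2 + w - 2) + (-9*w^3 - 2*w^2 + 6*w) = -9*w^3 - w^2 + 7*w - 2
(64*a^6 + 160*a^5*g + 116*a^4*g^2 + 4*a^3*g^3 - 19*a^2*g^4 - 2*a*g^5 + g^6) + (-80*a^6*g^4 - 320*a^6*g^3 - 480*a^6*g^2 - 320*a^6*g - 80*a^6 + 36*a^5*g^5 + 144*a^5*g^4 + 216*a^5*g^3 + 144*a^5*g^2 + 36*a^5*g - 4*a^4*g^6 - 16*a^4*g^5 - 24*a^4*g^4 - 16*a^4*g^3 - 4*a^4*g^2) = -80*a^6*g^4 - 320*a^6*g^3 - 480*a^6*g^2 - 320*a^6*g - 16*a^6 + 36*a^5*g^5 + 144*a^5*g^4 + 216*a^5*g^3 + 144*a^5*g^2 + 196*a^5*g - 4*a^4*g^6 - 16*a^4*g^5 - 24*a^4*g^4 - 16*a^4*g^3 + 112*a^4*g^2 + 4*a^3*g^3 - 19*a^2*g^4 - 2*a*g^5 + g^6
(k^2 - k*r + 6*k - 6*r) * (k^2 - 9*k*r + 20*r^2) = k^4 - 10*k^3*r + 6*k^3 + 29*k^2*r^2 - 60*k^2*r - 20*k*r^3 + 174*k*r^2 - 120*r^3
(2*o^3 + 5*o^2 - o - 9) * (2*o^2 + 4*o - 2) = 4*o^5 + 18*o^4 + 14*o^3 - 32*o^2 - 34*o + 18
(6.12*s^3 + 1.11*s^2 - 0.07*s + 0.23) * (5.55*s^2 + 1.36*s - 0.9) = 33.966*s^5 + 14.4837*s^4 - 4.3869*s^3 + 0.1823*s^2 + 0.3758*s - 0.207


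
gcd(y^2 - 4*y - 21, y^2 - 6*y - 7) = y - 7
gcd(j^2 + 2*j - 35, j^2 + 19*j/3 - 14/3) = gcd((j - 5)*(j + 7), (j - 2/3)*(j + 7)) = j + 7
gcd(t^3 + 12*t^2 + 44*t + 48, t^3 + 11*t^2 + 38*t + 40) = t^2 + 6*t + 8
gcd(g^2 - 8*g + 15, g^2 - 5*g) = g - 5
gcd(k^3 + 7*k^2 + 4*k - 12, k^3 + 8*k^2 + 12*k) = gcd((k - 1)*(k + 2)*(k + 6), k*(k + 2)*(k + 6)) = k^2 + 8*k + 12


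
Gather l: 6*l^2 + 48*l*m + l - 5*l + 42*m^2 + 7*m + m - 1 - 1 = 6*l^2 + l*(48*m - 4) + 42*m^2 + 8*m - 2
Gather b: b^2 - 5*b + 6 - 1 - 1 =b^2 - 5*b + 4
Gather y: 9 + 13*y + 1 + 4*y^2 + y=4*y^2 + 14*y + 10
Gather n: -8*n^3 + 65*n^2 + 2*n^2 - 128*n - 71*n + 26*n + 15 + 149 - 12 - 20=-8*n^3 + 67*n^2 - 173*n + 132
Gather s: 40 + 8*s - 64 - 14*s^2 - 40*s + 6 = -14*s^2 - 32*s - 18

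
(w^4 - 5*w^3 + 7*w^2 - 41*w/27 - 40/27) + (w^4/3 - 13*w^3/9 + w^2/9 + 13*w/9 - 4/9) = 4*w^4/3 - 58*w^3/9 + 64*w^2/9 - 2*w/27 - 52/27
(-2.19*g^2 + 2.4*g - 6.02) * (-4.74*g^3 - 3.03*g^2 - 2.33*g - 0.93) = 10.3806*g^5 - 4.7403*g^4 + 26.3655*g^3 + 14.6853*g^2 + 11.7946*g + 5.5986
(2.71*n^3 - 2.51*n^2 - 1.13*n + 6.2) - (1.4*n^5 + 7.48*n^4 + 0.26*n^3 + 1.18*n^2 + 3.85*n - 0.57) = -1.4*n^5 - 7.48*n^4 + 2.45*n^3 - 3.69*n^2 - 4.98*n + 6.77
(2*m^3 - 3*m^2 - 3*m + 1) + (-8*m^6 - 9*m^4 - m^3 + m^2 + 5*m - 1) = -8*m^6 - 9*m^4 + m^3 - 2*m^2 + 2*m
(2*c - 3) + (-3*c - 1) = -c - 4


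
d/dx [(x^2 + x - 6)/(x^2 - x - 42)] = 2*(-x^2 - 36*x - 24)/(x^4 - 2*x^3 - 83*x^2 + 84*x + 1764)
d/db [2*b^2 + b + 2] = 4*b + 1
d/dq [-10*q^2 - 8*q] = -20*q - 8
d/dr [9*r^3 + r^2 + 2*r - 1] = 27*r^2 + 2*r + 2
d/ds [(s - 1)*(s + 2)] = 2*s + 1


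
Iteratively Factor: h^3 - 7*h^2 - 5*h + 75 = (h - 5)*(h^2 - 2*h - 15) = (h - 5)^2*(h + 3)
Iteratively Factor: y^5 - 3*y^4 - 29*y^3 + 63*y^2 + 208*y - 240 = (y - 4)*(y^4 + y^3 - 25*y^2 - 37*y + 60) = (y - 5)*(y - 4)*(y^3 + 6*y^2 + 5*y - 12) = (y - 5)*(y - 4)*(y + 4)*(y^2 + 2*y - 3) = (y - 5)*(y - 4)*(y - 1)*(y + 4)*(y + 3)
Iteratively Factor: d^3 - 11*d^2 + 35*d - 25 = (d - 5)*(d^2 - 6*d + 5) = (d - 5)*(d - 1)*(d - 5)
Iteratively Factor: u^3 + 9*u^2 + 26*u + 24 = (u + 4)*(u^2 + 5*u + 6) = (u + 2)*(u + 4)*(u + 3)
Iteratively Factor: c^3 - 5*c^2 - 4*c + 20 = (c + 2)*(c^2 - 7*c + 10) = (c - 5)*(c + 2)*(c - 2)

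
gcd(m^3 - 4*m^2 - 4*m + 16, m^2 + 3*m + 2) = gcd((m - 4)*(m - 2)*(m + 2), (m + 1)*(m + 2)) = m + 2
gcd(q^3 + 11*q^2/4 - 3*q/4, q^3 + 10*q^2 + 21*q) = q^2 + 3*q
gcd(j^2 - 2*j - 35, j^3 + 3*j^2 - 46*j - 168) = j - 7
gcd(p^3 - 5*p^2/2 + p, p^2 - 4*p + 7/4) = p - 1/2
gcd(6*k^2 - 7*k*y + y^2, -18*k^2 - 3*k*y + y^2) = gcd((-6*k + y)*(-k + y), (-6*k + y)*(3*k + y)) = -6*k + y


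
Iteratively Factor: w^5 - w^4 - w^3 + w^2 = (w - 1)*(w^4 - w^2) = w*(w - 1)*(w^3 - w) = w*(w - 1)*(w + 1)*(w^2 - w) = w^2*(w - 1)*(w + 1)*(w - 1)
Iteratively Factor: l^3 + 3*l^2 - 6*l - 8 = (l - 2)*(l^2 + 5*l + 4) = (l - 2)*(l + 1)*(l + 4)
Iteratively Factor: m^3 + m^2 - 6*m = (m - 2)*(m^2 + 3*m) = (m - 2)*(m + 3)*(m)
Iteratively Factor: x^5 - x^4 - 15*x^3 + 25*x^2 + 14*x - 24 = (x - 1)*(x^4 - 15*x^2 + 10*x + 24) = (x - 2)*(x - 1)*(x^3 + 2*x^2 - 11*x - 12) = (x - 2)*(x - 1)*(x + 1)*(x^2 + x - 12) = (x - 2)*(x - 1)*(x + 1)*(x + 4)*(x - 3)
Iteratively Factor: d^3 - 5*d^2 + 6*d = (d - 3)*(d^2 - 2*d) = d*(d - 3)*(d - 2)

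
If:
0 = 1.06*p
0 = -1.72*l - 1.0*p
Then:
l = 0.00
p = 0.00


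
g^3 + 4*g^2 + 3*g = g*(g + 1)*(g + 3)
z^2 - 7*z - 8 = (z - 8)*(z + 1)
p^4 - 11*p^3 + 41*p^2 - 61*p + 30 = (p - 5)*(p - 3)*(p - 2)*(p - 1)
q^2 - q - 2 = (q - 2)*(q + 1)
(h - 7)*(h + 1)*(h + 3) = h^3 - 3*h^2 - 25*h - 21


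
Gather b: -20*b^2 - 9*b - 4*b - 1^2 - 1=-20*b^2 - 13*b - 2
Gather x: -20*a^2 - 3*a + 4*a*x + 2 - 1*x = -20*a^2 - 3*a + x*(4*a - 1) + 2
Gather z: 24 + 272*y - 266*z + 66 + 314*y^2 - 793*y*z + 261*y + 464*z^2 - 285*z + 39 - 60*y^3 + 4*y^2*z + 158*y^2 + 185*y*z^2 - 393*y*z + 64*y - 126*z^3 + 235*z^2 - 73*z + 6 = -60*y^3 + 472*y^2 + 597*y - 126*z^3 + z^2*(185*y + 699) + z*(4*y^2 - 1186*y - 624) + 135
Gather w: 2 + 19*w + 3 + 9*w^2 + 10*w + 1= 9*w^2 + 29*w + 6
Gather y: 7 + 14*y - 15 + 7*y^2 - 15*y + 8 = 7*y^2 - y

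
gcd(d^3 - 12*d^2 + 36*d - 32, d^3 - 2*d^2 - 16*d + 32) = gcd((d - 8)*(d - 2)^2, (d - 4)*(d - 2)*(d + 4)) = d - 2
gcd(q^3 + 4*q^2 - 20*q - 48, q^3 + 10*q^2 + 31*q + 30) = q + 2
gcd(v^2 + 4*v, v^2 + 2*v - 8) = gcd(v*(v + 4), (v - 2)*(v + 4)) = v + 4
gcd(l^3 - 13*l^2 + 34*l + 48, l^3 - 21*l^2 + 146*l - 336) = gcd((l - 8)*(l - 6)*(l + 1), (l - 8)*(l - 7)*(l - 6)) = l^2 - 14*l + 48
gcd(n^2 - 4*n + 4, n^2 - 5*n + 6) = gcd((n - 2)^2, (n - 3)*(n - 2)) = n - 2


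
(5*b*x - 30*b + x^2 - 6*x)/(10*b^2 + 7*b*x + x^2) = (x - 6)/(2*b + x)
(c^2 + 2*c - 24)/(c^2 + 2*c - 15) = (c^2 + 2*c - 24)/(c^2 + 2*c - 15)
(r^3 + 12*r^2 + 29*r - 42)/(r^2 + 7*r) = r + 5 - 6/r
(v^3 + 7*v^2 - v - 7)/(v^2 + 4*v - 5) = (v^2 + 8*v + 7)/(v + 5)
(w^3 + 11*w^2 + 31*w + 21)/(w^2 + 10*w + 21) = w + 1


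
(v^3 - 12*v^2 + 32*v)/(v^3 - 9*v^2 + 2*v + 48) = v*(v - 4)/(v^2 - v - 6)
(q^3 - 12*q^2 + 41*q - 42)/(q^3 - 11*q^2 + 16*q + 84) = (q^2 - 5*q + 6)/(q^2 - 4*q - 12)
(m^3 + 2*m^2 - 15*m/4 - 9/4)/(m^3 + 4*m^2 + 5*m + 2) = (4*m^3 + 8*m^2 - 15*m - 9)/(4*(m^3 + 4*m^2 + 5*m + 2))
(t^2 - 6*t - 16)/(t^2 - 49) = (t^2 - 6*t - 16)/(t^2 - 49)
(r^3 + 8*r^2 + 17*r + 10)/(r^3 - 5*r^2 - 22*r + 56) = (r^3 + 8*r^2 + 17*r + 10)/(r^3 - 5*r^2 - 22*r + 56)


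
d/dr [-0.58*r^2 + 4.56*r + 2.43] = 4.56 - 1.16*r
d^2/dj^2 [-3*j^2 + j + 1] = -6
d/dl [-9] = 0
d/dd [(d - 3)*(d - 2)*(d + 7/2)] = 3*d^2 - 3*d - 23/2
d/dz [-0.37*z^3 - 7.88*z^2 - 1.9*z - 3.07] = -1.11*z^2 - 15.76*z - 1.9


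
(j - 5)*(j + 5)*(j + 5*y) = j^3 + 5*j^2*y - 25*j - 125*y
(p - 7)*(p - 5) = p^2 - 12*p + 35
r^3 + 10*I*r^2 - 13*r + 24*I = (r - I)*(r + 3*I)*(r + 8*I)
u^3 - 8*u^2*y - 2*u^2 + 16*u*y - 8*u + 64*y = (u - 4)*(u + 2)*(u - 8*y)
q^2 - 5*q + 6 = (q - 3)*(q - 2)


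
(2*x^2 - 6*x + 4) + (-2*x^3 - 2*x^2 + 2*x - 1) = -2*x^3 - 4*x + 3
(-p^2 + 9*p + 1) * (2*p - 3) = -2*p^3 + 21*p^2 - 25*p - 3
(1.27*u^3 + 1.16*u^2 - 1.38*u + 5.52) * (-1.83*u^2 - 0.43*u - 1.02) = -2.3241*u^5 - 2.6689*u^4 + 0.7312*u^3 - 10.6914*u^2 - 0.966*u - 5.6304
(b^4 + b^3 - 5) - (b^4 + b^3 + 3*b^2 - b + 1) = -3*b^2 + b - 6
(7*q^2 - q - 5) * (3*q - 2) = 21*q^3 - 17*q^2 - 13*q + 10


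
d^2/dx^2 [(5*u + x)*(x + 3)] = 2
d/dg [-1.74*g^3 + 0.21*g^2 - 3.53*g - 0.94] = -5.22*g^2 + 0.42*g - 3.53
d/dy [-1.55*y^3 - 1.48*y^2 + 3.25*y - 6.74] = -4.65*y^2 - 2.96*y + 3.25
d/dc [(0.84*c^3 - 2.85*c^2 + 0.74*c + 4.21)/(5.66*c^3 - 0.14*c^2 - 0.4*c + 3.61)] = (1.77635683940025e-15*c^5 + 16.0134*c^4 - 9.0488*c^3 - 61.145*c^2 - 19.3982*c + 4.3554)/(32.0356*c^6 - 1.5848*c^5 - 4.5084*c^4 + 40.9772*c^3 - 0.8508*c^2 - 2.888*c + 13.0321)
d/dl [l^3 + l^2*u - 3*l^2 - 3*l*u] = 3*l^2 + 2*l*u - 6*l - 3*u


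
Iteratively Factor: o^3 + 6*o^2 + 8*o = (o)*(o^2 + 6*o + 8) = o*(o + 2)*(o + 4)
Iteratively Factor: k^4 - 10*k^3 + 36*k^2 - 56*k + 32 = (k - 2)*(k^3 - 8*k^2 + 20*k - 16) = (k - 2)^2*(k^2 - 6*k + 8) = (k - 4)*(k - 2)^2*(k - 2)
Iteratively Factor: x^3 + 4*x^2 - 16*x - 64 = (x + 4)*(x^2 - 16) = (x + 4)^2*(x - 4)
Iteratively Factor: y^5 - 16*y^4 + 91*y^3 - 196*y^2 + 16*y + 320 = (y - 4)*(y^4 - 12*y^3 + 43*y^2 - 24*y - 80) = (y - 4)*(y + 1)*(y^3 - 13*y^2 + 56*y - 80) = (y - 4)^2*(y + 1)*(y^2 - 9*y + 20) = (y - 4)^3*(y + 1)*(y - 5)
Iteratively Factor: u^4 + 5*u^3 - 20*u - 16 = (u - 2)*(u^3 + 7*u^2 + 14*u + 8) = (u - 2)*(u + 2)*(u^2 + 5*u + 4) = (u - 2)*(u + 2)*(u + 4)*(u + 1)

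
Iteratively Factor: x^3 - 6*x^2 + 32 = (x + 2)*(x^2 - 8*x + 16) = (x - 4)*(x + 2)*(x - 4)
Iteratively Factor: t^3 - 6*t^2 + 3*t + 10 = (t - 2)*(t^2 - 4*t - 5) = (t - 5)*(t - 2)*(t + 1)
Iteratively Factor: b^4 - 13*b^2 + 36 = (b - 2)*(b^3 + 2*b^2 - 9*b - 18) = (b - 3)*(b - 2)*(b^2 + 5*b + 6) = (b - 3)*(b - 2)*(b + 3)*(b + 2)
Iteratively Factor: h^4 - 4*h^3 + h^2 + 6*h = (h + 1)*(h^3 - 5*h^2 + 6*h) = (h - 3)*(h + 1)*(h^2 - 2*h) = h*(h - 3)*(h + 1)*(h - 2)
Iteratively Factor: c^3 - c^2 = (c - 1)*(c^2) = c*(c - 1)*(c)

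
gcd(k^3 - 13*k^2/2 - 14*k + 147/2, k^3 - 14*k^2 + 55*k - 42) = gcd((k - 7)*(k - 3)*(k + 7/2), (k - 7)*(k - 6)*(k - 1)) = k - 7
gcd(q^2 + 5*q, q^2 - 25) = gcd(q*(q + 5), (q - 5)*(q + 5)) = q + 5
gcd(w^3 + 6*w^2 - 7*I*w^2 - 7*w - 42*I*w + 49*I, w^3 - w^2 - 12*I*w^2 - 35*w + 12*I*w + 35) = w^2 + w*(-1 - 7*I) + 7*I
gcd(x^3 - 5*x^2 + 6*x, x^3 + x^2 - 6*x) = x^2 - 2*x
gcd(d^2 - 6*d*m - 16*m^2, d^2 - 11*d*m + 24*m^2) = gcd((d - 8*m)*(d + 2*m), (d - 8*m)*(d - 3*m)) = d - 8*m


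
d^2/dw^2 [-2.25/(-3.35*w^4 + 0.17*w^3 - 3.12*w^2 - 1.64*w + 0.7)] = ((-90.45*w^2 + 2.295*w - 14.04)*(3.35*w^4 - 0.17*w^3 + 3.12*w^2 + 1.64*w - 0.7) + 2.25*(13.4*w^3 - 0.51*w^2 + 6.24*w + 1.64)*(26.8*w^3 - 1.02*w^2 + 12.48*w + 3.28))/(3.35*w^4 - 0.17*w^3 + 3.12*w^2 + 1.64*w - 0.7)^3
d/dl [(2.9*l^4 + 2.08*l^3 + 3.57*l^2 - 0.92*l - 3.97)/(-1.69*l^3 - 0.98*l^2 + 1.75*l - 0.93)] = (-4.901*l^6 - 5.684*l^5 + 19.2199*l^4 - 6.6176*l^3 - 20.5852*l^2 - 14.4214*l + 7.8031)/(2.8561*l^6 + 3.3124*l^5 - 4.9546*l^4 - 0.2866*l^3 + 4.8853*l^2 - 3.255*l + 0.8649)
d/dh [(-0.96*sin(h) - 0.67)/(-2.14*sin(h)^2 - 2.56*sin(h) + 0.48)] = (-2.8676*sin(h) + 1.0272*cos(2*h) - 3.2032)*cos(h)/(2.14*sin(h)^2 + 2.56*sin(h) - 0.48)^2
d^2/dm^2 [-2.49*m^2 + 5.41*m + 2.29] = -4.98000000000000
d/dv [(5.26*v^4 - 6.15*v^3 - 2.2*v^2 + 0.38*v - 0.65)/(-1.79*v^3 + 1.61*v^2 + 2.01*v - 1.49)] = (-9.4154*v^6 + 16.9372*v^5 + 17.8783*v^4 - 54.7122*v^3 + 18.9662*v^2 + 8.649*v + 0.7403)/(3.2041*v^6 - 5.7638*v^5 - 4.6037*v^4 + 11.8064*v^3 - 0.757700000000002*v^2 - 5.9898*v + 2.2201)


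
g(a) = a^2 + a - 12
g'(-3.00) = -5.00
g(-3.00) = -6.00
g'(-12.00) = -23.00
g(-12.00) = 120.00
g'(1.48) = 3.96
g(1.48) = -8.33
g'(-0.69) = -0.38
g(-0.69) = -12.21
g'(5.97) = 12.94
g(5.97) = 29.61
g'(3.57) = 8.14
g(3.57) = 4.31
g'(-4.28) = -7.56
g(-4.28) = 2.04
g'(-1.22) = -1.44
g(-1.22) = -11.73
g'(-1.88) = -2.76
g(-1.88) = -10.35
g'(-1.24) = -1.48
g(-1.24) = -11.70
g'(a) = 2*a + 1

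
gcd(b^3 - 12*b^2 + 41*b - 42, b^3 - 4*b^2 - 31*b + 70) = b^2 - 9*b + 14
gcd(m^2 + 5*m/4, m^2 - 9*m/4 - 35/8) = m + 5/4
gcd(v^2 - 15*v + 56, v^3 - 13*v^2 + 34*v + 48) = v - 8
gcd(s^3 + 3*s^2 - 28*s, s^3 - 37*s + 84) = s^2 + 3*s - 28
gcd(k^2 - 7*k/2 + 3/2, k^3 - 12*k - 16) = 1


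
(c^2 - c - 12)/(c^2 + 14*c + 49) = (c^2 - c - 12)/(c^2 + 14*c + 49)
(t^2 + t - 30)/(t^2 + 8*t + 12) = (t - 5)/(t + 2)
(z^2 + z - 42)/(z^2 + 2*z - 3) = (z^2 + z - 42)/(z^2 + 2*z - 3)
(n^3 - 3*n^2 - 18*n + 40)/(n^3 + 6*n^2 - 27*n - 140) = (n - 2)/(n + 7)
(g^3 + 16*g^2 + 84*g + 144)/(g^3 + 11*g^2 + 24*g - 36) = (g + 4)/(g - 1)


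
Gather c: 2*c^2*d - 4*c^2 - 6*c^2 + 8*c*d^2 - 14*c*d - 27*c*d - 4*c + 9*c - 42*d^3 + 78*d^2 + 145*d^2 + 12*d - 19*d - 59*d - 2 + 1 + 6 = c^2*(2*d - 10) + c*(8*d^2 - 41*d + 5) - 42*d^3 + 223*d^2 - 66*d + 5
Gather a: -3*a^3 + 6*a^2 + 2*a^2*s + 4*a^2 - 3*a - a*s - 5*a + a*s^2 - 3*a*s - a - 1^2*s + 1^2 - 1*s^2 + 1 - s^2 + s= -3*a^3 + a^2*(2*s + 10) + a*(s^2 - 4*s - 9) - 2*s^2 + 2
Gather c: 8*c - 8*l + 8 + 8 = 8*c - 8*l + 16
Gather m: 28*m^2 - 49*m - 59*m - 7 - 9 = 28*m^2 - 108*m - 16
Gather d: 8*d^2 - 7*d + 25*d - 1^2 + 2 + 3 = 8*d^2 + 18*d + 4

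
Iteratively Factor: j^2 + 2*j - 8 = (j + 4)*(j - 2)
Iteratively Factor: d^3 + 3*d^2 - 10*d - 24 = (d + 4)*(d^2 - d - 6) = (d + 2)*(d + 4)*(d - 3)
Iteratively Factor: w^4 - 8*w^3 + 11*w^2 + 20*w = (w - 4)*(w^3 - 4*w^2 - 5*w) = (w - 5)*(w - 4)*(w^2 + w) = (w - 5)*(w - 4)*(w + 1)*(w)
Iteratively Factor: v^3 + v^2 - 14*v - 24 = (v + 2)*(v^2 - v - 12) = (v - 4)*(v + 2)*(v + 3)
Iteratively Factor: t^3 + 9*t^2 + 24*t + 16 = (t + 1)*(t^2 + 8*t + 16) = (t + 1)*(t + 4)*(t + 4)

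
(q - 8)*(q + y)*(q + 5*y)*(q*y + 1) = q^4*y + 6*q^3*y^2 - 8*q^3*y + q^3 + 5*q^2*y^3 - 48*q^2*y^2 + 6*q^2*y - 8*q^2 - 40*q*y^3 + 5*q*y^2 - 48*q*y - 40*y^2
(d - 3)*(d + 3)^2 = d^3 + 3*d^2 - 9*d - 27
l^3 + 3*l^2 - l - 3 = (l - 1)*(l + 1)*(l + 3)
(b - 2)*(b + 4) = b^2 + 2*b - 8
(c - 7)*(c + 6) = c^2 - c - 42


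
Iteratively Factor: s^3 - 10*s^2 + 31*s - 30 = (s - 5)*(s^2 - 5*s + 6) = (s - 5)*(s - 3)*(s - 2)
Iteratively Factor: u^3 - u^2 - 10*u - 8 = (u + 1)*(u^2 - 2*u - 8) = (u - 4)*(u + 1)*(u + 2)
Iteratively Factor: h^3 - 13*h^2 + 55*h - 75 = (h - 5)*(h^2 - 8*h + 15) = (h - 5)*(h - 3)*(h - 5)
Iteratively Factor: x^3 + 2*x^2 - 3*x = (x + 3)*(x^2 - x) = (x - 1)*(x + 3)*(x)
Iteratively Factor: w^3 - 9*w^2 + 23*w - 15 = (w - 3)*(w^2 - 6*w + 5) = (w - 3)*(w - 1)*(w - 5)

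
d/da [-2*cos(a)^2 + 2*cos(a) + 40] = -2*sin(a) + 2*sin(2*a)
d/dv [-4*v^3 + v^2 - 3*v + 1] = -12*v^2 + 2*v - 3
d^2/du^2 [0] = 0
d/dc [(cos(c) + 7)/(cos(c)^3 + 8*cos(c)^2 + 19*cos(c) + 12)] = (227*cos(c) + 29*cos(2*c) + cos(3*c) + 271)*sin(c)/(2*(cos(c)^3 + 8*cos(c)^2 + 19*cos(c) + 12)^2)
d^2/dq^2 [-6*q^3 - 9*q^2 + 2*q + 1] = -36*q - 18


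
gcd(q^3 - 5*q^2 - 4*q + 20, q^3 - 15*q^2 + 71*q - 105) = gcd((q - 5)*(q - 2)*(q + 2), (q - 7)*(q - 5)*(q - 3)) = q - 5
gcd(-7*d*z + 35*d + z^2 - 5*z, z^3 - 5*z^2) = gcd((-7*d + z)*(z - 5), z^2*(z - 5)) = z - 5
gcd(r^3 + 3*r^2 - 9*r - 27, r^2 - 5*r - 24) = r + 3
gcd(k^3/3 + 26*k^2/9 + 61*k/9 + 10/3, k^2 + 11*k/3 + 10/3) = 1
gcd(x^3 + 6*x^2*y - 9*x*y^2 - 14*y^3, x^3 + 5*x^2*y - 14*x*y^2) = x^2 + 5*x*y - 14*y^2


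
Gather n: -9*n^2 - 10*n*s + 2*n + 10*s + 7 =-9*n^2 + n*(2 - 10*s) + 10*s + 7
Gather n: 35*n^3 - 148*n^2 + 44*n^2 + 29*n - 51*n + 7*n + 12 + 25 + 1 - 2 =35*n^3 - 104*n^2 - 15*n + 36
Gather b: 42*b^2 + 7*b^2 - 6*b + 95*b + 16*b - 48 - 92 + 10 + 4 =49*b^2 + 105*b - 126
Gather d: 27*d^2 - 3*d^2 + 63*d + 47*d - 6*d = 24*d^2 + 104*d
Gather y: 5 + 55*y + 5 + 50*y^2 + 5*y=50*y^2 + 60*y + 10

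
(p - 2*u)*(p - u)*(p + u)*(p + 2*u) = p^4 - 5*p^2*u^2 + 4*u^4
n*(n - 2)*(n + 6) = n^3 + 4*n^2 - 12*n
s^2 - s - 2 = (s - 2)*(s + 1)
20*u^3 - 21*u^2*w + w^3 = (-4*u + w)*(-u + w)*(5*u + w)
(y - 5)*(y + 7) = y^2 + 2*y - 35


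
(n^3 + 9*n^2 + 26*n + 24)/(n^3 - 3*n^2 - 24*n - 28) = (n^2 + 7*n + 12)/(n^2 - 5*n - 14)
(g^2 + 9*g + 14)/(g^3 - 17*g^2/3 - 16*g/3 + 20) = 3*(g + 7)/(3*g^2 - 23*g + 30)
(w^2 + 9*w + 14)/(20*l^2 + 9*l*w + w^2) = (w^2 + 9*w + 14)/(20*l^2 + 9*l*w + w^2)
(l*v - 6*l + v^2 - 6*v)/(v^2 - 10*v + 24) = (l + v)/(v - 4)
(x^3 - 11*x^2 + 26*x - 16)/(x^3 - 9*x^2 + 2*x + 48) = (x^2 - 3*x + 2)/(x^2 - x - 6)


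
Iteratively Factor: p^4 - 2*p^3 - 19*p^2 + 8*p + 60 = (p + 3)*(p^3 - 5*p^2 - 4*p + 20) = (p + 2)*(p + 3)*(p^2 - 7*p + 10) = (p - 2)*(p + 2)*(p + 3)*(p - 5)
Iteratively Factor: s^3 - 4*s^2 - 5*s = (s - 5)*(s^2 + s) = (s - 5)*(s + 1)*(s)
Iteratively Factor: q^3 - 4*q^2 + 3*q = (q - 1)*(q^2 - 3*q) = q*(q - 1)*(q - 3)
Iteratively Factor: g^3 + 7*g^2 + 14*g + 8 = (g + 1)*(g^2 + 6*g + 8) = (g + 1)*(g + 4)*(g + 2)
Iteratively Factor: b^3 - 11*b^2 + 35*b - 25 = (b - 5)*(b^2 - 6*b + 5) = (b - 5)^2*(b - 1)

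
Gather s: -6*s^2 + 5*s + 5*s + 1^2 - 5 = -6*s^2 + 10*s - 4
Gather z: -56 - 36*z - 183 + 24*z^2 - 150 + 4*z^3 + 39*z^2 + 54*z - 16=4*z^3 + 63*z^2 + 18*z - 405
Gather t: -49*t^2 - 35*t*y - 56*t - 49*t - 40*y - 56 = -49*t^2 + t*(-35*y - 105) - 40*y - 56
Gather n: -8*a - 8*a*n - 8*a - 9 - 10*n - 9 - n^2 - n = -16*a - n^2 + n*(-8*a - 11) - 18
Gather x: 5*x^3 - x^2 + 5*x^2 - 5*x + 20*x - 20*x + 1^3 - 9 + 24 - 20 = 5*x^3 + 4*x^2 - 5*x - 4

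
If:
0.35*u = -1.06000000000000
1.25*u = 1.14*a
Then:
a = -3.32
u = -3.03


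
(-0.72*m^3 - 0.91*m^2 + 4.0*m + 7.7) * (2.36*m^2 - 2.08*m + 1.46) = -1.6992*m^5 - 0.65*m^4 + 10.2816*m^3 + 8.5234*m^2 - 10.176*m + 11.242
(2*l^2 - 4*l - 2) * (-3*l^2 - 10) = -6*l^4 + 12*l^3 - 14*l^2 + 40*l + 20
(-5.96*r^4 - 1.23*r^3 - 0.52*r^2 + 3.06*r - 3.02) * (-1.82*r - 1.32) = 10.8472*r^5 + 10.1058*r^4 + 2.57*r^3 - 4.8828*r^2 + 1.4572*r + 3.9864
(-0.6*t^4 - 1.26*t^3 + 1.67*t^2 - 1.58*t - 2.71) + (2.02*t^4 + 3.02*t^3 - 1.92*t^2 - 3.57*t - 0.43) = 1.42*t^4 + 1.76*t^3 - 0.25*t^2 - 5.15*t - 3.14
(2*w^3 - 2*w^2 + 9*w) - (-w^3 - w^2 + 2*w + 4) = 3*w^3 - w^2 + 7*w - 4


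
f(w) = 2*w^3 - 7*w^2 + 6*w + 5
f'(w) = 6*w^2 - 14*w + 6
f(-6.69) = -947.27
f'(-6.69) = 368.20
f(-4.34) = -316.38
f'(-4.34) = 179.77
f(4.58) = 77.79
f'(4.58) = 67.74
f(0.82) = 6.32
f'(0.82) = -1.45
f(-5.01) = -452.26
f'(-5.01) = 226.74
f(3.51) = 26.31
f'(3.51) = 30.78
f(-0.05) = 4.68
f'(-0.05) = 6.72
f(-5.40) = -546.45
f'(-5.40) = 256.56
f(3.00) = 14.00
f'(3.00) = 18.00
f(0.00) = 5.00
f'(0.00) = 6.00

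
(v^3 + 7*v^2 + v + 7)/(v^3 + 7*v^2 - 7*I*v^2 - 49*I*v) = (v^2 + 1)/(v*(v - 7*I))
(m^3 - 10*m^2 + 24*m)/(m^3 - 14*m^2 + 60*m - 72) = m*(m - 4)/(m^2 - 8*m + 12)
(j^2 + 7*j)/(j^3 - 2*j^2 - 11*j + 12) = j*(j + 7)/(j^3 - 2*j^2 - 11*j + 12)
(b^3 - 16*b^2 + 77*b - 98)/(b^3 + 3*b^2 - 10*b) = (b^2 - 14*b + 49)/(b*(b + 5))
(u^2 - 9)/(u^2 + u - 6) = (u - 3)/(u - 2)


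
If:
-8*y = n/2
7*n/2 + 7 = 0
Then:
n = -2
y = 1/8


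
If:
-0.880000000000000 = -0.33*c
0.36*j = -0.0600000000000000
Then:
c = 2.67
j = -0.17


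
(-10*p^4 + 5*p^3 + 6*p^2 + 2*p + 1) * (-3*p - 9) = 30*p^5 + 75*p^4 - 63*p^3 - 60*p^2 - 21*p - 9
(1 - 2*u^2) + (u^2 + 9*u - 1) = -u^2 + 9*u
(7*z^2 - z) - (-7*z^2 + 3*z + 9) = 14*z^2 - 4*z - 9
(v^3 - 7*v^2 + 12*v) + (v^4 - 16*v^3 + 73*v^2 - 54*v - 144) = v^4 - 15*v^3 + 66*v^2 - 42*v - 144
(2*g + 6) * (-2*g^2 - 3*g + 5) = -4*g^3 - 18*g^2 - 8*g + 30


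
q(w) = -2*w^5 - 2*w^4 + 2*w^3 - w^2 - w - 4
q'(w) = -10*w^4 - 8*w^3 + 6*w^2 - 2*w - 1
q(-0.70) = -4.62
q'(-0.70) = 3.68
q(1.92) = -74.81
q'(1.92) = -175.24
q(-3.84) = 1106.87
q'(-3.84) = -1626.19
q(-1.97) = 8.02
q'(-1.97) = -63.23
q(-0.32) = -3.86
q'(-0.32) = 0.41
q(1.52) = -27.71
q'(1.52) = -71.65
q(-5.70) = 9521.46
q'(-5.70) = -8869.12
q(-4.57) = 2903.12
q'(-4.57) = -3464.79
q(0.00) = -4.00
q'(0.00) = -1.00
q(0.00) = -4.00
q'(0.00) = -1.00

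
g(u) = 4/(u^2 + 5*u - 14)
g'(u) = 4*(-2*u - 5)/(u^2 + 5*u - 14)^2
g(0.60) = -0.38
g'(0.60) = -0.22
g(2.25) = 1.73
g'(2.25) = -7.11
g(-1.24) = -0.21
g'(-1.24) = -0.03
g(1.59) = -1.14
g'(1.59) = -2.64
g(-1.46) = -0.21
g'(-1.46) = -0.02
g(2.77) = 0.53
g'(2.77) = -0.74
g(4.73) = 0.12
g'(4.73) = -0.06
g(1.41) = -0.81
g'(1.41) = -1.27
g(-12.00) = 0.06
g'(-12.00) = 0.02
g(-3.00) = -0.20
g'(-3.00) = 0.01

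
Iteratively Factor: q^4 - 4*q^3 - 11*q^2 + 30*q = (q + 3)*(q^3 - 7*q^2 + 10*q) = q*(q + 3)*(q^2 - 7*q + 10) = q*(q - 5)*(q + 3)*(q - 2)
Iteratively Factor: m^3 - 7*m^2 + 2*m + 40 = (m - 4)*(m^2 - 3*m - 10) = (m - 4)*(m + 2)*(m - 5)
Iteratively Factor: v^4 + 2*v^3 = (v + 2)*(v^3) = v*(v + 2)*(v^2) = v^2*(v + 2)*(v)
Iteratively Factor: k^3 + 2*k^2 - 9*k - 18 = (k - 3)*(k^2 + 5*k + 6) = (k - 3)*(k + 3)*(k + 2)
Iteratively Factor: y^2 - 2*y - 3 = (y + 1)*(y - 3)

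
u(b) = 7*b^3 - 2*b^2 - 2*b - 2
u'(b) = 21*b^2 - 4*b - 2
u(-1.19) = -14.25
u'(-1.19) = 32.50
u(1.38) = 9.83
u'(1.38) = 32.47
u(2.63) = 106.25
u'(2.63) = 132.73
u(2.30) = 67.99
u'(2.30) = 99.89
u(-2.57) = -128.89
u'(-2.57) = 146.98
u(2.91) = 147.74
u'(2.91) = 164.19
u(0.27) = -2.55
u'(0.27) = -1.55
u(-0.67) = -3.66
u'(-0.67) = 10.11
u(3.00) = 163.00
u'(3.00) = 175.00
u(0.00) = -2.00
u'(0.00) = -2.00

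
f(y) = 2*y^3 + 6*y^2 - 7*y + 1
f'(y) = 6*y^2 + 12*y - 7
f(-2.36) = 24.65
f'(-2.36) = -1.90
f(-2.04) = 23.27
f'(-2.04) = -6.51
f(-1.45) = 17.67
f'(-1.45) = -11.78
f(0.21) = -0.19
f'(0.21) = -4.22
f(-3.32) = 17.19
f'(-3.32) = 19.29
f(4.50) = 273.25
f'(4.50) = 168.50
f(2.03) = 28.25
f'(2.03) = 42.09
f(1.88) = 22.34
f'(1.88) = 36.77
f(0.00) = 1.00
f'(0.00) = -7.00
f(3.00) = 88.00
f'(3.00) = 83.00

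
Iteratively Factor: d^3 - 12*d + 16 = (d - 2)*(d^2 + 2*d - 8) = (d - 2)^2*(d + 4)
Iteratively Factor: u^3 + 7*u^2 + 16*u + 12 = (u + 2)*(u^2 + 5*u + 6) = (u + 2)^2*(u + 3)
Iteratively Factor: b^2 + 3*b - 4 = (b - 1)*(b + 4)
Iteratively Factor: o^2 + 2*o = (o)*(o + 2)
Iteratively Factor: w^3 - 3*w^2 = (w)*(w^2 - 3*w) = w^2*(w - 3)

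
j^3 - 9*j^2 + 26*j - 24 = (j - 4)*(j - 3)*(j - 2)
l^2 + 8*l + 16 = (l + 4)^2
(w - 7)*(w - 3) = w^2 - 10*w + 21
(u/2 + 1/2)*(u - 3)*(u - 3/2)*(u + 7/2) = u^4/2 - 49*u^2/8 + 9*u/4 + 63/8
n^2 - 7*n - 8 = (n - 8)*(n + 1)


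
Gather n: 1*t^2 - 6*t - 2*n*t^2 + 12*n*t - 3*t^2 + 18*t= n*(-2*t^2 + 12*t) - 2*t^2 + 12*t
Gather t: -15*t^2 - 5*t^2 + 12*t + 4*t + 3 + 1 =-20*t^2 + 16*t + 4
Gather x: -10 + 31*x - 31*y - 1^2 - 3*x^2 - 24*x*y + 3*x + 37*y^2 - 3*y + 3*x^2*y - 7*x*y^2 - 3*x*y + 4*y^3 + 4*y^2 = x^2*(3*y - 3) + x*(-7*y^2 - 27*y + 34) + 4*y^3 + 41*y^2 - 34*y - 11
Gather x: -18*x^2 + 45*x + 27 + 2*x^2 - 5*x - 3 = -16*x^2 + 40*x + 24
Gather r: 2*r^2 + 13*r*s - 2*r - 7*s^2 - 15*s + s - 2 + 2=2*r^2 + r*(13*s - 2) - 7*s^2 - 14*s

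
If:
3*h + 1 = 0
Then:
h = -1/3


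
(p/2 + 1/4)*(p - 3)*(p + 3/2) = p^3/2 - p^2/2 - 21*p/8 - 9/8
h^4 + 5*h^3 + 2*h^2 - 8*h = h*(h - 1)*(h + 2)*(h + 4)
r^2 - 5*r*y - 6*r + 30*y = (r - 6)*(r - 5*y)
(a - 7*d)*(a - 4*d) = a^2 - 11*a*d + 28*d^2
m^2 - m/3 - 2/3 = (m - 1)*(m + 2/3)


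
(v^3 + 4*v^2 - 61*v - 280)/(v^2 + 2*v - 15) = (v^2 - v - 56)/(v - 3)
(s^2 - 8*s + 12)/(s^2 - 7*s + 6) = (s - 2)/(s - 1)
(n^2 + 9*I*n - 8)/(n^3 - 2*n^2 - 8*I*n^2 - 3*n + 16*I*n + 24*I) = (n^2 + 9*I*n - 8)/(n^3 + n^2*(-2 - 8*I) + n*(-3 + 16*I) + 24*I)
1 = 1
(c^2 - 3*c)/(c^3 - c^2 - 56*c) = (3 - c)/(-c^2 + c + 56)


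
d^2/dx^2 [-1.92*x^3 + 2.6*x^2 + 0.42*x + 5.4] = 5.2 - 11.52*x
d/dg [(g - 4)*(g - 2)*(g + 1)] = 3*g^2 - 10*g + 2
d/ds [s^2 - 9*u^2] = 2*s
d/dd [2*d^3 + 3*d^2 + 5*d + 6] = 6*d^2 + 6*d + 5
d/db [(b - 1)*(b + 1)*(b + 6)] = 3*b^2 + 12*b - 1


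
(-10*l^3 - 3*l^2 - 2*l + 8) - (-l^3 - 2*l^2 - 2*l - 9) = -9*l^3 - l^2 + 17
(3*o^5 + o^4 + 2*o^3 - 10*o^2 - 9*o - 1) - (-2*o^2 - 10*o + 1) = 3*o^5 + o^4 + 2*o^3 - 8*o^2 + o - 2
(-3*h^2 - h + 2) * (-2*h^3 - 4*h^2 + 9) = 6*h^5 + 14*h^4 - 35*h^2 - 9*h + 18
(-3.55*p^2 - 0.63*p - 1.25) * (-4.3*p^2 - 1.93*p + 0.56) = 15.265*p^4 + 9.5605*p^3 + 4.6029*p^2 + 2.0597*p - 0.7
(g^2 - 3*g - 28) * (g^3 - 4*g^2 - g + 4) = g^5 - 7*g^4 - 17*g^3 + 119*g^2 + 16*g - 112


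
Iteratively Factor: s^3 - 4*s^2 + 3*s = (s - 1)*(s^2 - 3*s) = (s - 3)*(s - 1)*(s)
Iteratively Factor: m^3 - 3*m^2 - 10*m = (m + 2)*(m^2 - 5*m) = (m - 5)*(m + 2)*(m)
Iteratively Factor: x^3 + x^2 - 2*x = (x + 2)*(x^2 - x) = (x - 1)*(x + 2)*(x)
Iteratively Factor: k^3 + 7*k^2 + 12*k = (k + 3)*(k^2 + 4*k) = k*(k + 3)*(k + 4)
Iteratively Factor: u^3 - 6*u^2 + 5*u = (u - 1)*(u^2 - 5*u) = (u - 5)*(u - 1)*(u)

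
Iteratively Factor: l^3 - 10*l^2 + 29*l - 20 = (l - 5)*(l^2 - 5*l + 4) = (l - 5)*(l - 1)*(l - 4)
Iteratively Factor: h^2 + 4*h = (h + 4)*(h)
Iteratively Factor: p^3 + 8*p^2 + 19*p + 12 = (p + 3)*(p^2 + 5*p + 4) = (p + 1)*(p + 3)*(p + 4)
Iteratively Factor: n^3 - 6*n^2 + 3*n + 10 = (n + 1)*(n^2 - 7*n + 10) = (n - 2)*(n + 1)*(n - 5)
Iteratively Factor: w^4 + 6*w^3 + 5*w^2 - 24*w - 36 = (w + 2)*(w^3 + 4*w^2 - 3*w - 18) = (w + 2)*(w + 3)*(w^2 + w - 6) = (w - 2)*(w + 2)*(w + 3)*(w + 3)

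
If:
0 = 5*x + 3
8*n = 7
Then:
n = 7/8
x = -3/5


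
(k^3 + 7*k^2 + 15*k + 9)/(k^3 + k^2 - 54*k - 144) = (k^2 + 4*k + 3)/(k^2 - 2*k - 48)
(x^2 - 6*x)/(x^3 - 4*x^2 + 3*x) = (x - 6)/(x^2 - 4*x + 3)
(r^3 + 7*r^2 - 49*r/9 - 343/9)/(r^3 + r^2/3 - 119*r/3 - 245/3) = (3*r^2 + 14*r - 49)/(3*(r^2 - 2*r - 35))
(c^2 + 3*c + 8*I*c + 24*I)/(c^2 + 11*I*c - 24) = (c + 3)/(c + 3*I)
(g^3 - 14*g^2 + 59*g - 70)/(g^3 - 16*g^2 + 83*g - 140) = (g - 2)/(g - 4)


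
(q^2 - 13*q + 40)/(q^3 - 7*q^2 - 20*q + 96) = (q - 5)/(q^2 + q - 12)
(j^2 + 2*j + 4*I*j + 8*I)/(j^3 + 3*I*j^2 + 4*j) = (j + 2)/(j*(j - I))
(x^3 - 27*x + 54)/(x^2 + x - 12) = (x^2 + 3*x - 18)/(x + 4)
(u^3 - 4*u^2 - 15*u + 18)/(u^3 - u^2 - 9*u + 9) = (u - 6)/(u - 3)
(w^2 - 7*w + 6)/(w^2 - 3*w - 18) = (w - 1)/(w + 3)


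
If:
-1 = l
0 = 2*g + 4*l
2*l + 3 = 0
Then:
No Solution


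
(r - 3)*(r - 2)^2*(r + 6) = r^4 - r^3 - 26*r^2 + 84*r - 72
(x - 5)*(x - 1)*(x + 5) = x^3 - x^2 - 25*x + 25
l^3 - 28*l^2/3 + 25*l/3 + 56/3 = (l - 8)*(l - 7/3)*(l + 1)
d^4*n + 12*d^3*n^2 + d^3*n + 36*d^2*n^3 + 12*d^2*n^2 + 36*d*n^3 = d*(d + 6*n)^2*(d*n + n)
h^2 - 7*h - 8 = (h - 8)*(h + 1)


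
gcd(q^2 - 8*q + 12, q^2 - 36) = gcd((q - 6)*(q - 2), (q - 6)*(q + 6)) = q - 6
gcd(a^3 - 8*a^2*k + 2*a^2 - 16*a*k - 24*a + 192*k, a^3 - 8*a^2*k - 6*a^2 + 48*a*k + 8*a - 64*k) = a^2 - 8*a*k - 4*a + 32*k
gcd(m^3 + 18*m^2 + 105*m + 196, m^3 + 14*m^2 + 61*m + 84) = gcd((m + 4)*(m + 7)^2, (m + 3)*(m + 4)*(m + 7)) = m^2 + 11*m + 28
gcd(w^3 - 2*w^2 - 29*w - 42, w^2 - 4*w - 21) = w^2 - 4*w - 21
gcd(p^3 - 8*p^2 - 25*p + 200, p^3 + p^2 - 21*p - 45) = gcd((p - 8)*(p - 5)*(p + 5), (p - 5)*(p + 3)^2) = p - 5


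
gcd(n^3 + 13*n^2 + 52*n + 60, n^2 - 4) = n + 2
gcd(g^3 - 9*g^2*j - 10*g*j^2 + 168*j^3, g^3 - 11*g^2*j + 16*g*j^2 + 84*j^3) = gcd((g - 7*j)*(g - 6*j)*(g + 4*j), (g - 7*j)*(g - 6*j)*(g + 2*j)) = g^2 - 13*g*j + 42*j^2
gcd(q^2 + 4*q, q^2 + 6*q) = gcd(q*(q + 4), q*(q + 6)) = q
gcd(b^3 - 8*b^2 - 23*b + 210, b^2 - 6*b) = b - 6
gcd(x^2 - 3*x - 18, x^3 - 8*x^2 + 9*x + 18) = x - 6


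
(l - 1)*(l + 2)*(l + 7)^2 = l^4 + 15*l^3 + 61*l^2 + 21*l - 98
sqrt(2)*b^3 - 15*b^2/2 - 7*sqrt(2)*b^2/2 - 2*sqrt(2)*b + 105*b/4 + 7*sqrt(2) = (b - 7/2)*(b - 4*sqrt(2))*(sqrt(2)*b + 1/2)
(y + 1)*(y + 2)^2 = y^3 + 5*y^2 + 8*y + 4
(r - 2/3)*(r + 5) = r^2 + 13*r/3 - 10/3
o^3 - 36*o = o*(o - 6)*(o + 6)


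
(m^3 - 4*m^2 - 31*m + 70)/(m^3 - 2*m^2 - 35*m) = (m - 2)/m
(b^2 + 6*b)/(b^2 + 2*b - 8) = b*(b + 6)/(b^2 + 2*b - 8)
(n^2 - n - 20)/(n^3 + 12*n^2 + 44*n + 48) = (n - 5)/(n^2 + 8*n + 12)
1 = 1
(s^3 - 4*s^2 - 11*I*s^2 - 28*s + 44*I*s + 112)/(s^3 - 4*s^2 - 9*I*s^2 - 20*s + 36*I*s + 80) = (s - 7*I)/(s - 5*I)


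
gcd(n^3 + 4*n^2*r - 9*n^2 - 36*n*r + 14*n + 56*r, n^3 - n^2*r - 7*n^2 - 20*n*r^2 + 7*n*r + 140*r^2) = n^2 + 4*n*r - 7*n - 28*r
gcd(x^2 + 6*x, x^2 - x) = x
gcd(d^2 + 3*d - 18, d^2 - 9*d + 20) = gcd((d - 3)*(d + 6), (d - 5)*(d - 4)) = 1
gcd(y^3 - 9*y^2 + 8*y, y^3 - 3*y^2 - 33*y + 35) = y - 1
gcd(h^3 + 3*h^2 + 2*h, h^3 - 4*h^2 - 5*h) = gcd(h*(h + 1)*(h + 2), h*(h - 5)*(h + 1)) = h^2 + h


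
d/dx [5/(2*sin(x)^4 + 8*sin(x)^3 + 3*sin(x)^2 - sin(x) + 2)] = 5*(-8*sin(x)^3 - 24*sin(x)^2 - 6*sin(x) + 1)*cos(x)/(2*sin(x)^4 + 8*sin(x)^3 + 3*sin(x)^2 - sin(x) + 2)^2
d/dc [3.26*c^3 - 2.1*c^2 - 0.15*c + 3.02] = 9.78*c^2 - 4.2*c - 0.15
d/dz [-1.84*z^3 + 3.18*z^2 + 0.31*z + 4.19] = -5.52*z^2 + 6.36*z + 0.31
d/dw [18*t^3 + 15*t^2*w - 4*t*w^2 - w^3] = 15*t^2 - 8*t*w - 3*w^2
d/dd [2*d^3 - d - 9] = 6*d^2 - 1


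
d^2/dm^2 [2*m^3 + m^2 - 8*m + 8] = 12*m + 2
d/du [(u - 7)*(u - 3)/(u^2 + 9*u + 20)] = (19*u^2 - 2*u - 389)/(u^4 + 18*u^3 + 121*u^2 + 360*u + 400)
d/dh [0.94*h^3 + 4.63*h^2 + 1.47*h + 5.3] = 2.82*h^2 + 9.26*h + 1.47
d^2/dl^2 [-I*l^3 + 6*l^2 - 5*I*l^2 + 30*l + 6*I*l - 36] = -6*I*l + 12 - 10*I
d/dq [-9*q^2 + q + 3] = 1 - 18*q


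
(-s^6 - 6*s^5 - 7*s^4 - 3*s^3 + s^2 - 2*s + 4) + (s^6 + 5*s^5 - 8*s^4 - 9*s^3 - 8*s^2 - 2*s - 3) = -s^5 - 15*s^4 - 12*s^3 - 7*s^2 - 4*s + 1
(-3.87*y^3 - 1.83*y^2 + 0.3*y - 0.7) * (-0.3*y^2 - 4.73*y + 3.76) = 1.161*y^5 + 18.8541*y^4 - 5.9853*y^3 - 8.0898*y^2 + 4.439*y - 2.632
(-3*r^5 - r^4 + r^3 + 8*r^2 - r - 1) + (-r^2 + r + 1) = -3*r^5 - r^4 + r^3 + 7*r^2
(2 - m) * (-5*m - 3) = 5*m^2 - 7*m - 6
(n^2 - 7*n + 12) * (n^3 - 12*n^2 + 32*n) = n^5 - 19*n^4 + 128*n^3 - 368*n^2 + 384*n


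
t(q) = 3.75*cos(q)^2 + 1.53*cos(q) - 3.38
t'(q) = -7.5*sin(q)*cos(q) - 1.53*sin(q)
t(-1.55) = -3.35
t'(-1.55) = 1.69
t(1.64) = -3.47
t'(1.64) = -1.01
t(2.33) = -2.66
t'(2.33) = 2.64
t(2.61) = -1.91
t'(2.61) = 2.50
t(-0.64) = 0.26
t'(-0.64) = 4.51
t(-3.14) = -1.16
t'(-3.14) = -0.01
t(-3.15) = -1.16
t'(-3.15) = 0.05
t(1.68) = -3.50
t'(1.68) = -0.71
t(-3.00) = -1.22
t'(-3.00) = -0.83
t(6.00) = 1.55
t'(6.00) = 2.44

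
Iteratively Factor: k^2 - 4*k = (k)*(k - 4)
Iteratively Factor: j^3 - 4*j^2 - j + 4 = (j + 1)*(j^2 - 5*j + 4) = (j - 1)*(j + 1)*(j - 4)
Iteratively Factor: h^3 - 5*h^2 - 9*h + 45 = (h - 3)*(h^2 - 2*h - 15) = (h - 3)*(h + 3)*(h - 5)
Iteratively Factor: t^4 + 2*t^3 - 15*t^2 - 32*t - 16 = (t + 4)*(t^3 - 2*t^2 - 7*t - 4) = (t - 4)*(t + 4)*(t^2 + 2*t + 1) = (t - 4)*(t + 1)*(t + 4)*(t + 1)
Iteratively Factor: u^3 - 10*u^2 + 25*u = (u - 5)*(u^2 - 5*u) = (u - 5)^2*(u)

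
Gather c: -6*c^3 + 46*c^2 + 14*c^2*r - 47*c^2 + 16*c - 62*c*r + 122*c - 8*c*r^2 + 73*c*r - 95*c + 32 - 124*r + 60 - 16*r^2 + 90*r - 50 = -6*c^3 + c^2*(14*r - 1) + c*(-8*r^2 + 11*r + 43) - 16*r^2 - 34*r + 42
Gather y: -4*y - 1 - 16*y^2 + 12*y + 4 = -16*y^2 + 8*y + 3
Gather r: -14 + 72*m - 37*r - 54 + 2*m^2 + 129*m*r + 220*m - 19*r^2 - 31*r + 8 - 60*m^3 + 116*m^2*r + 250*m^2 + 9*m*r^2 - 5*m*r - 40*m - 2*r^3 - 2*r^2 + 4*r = -60*m^3 + 252*m^2 + 252*m - 2*r^3 + r^2*(9*m - 21) + r*(116*m^2 + 124*m - 64) - 60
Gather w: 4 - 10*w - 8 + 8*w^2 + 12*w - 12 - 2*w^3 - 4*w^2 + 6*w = -2*w^3 + 4*w^2 + 8*w - 16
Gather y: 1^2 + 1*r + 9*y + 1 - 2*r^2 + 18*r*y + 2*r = -2*r^2 + 3*r + y*(18*r + 9) + 2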